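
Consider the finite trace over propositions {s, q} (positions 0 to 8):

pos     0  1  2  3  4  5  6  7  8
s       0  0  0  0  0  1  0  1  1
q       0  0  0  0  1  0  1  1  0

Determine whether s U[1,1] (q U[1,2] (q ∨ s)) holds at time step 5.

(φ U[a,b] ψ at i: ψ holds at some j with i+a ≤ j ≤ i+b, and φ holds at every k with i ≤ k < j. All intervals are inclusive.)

Yes

Need some j in [6,6] with (q U[1,2] (q ∨ s)), and s at every k in [5,j-1].
  j=6: (q U[1,2] (q ∨ s)) holds; s holds at every k in [5,5] → satisfied.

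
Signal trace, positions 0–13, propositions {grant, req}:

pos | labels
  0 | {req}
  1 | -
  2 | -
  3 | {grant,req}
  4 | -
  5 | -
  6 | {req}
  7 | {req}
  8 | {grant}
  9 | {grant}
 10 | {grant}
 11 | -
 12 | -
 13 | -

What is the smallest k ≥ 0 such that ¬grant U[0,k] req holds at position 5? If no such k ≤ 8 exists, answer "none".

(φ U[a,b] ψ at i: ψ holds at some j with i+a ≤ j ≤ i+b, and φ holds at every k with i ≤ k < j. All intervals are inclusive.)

Need earliest j ≥ 5 with req, and ¬grant at every k in [5,j-1].
  j=5: rhs fails.
  j=6: rhs holds; lhs holds on [5,5]. k = 1.

1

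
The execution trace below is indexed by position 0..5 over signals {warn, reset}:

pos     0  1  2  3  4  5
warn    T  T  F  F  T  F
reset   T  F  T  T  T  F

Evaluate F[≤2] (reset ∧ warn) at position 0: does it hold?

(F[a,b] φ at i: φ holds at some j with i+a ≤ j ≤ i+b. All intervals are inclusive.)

True

Check (reset ∧ warn) at each j in [0,2]:
  j=0: true
  j=1: false
  j=2: false
Found at j=0 → formula holds.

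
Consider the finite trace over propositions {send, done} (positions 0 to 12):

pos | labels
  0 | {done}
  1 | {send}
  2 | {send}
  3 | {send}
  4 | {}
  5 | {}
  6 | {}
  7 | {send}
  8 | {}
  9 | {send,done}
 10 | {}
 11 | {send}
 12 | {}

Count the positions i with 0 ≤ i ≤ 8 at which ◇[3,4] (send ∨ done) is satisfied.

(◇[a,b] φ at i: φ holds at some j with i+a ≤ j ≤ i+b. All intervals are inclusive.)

Evaluate at each i in [0,8]:
  i=0: ✓ (witness j=3)
  i=1: ✗ (none in [4,5])
  i=2: ✗ (none in [5,6])
  i=3: ✓ (witness j=7)
  i=4: ✓ (witness j=7)
  i=5: ✓ (witness j=9)
  i=6: ✓ (witness j=9)
  i=7: ✓ (witness j=11)
  i=8: ✓ (witness j=11)
Positions where it holds: {0, 3, 4, 5, 6, 7, 8} → 7.

7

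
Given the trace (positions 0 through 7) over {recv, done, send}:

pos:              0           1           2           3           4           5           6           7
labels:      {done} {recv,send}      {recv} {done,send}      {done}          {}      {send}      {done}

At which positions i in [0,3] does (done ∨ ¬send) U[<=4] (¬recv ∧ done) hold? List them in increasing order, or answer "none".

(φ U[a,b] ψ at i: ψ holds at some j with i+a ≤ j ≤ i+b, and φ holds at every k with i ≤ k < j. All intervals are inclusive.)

Evaluate at each i in [0,3]:
  i=0: ✓ (rhs at j=0)
  i=1: ✗ (lhs fails at k=1 before rhs at j=3)
  i=2: ✓ (rhs at j=3; lhs holds on [2,2])
  i=3: ✓ (rhs at j=3)

0, 2, 3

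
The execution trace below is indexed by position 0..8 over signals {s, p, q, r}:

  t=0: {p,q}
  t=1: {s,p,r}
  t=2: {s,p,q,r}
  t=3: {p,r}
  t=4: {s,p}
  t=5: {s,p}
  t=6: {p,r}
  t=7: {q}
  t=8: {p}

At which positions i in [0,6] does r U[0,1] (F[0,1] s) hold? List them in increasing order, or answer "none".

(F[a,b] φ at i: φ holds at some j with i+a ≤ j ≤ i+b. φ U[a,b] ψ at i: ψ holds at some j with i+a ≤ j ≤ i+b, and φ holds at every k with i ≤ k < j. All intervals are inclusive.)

0, 1, 2, 3, 4, 5

Evaluate at each i in [0,6]:
  i=0: ✓ (rhs at j=0)
  i=1: ✓ (rhs at j=1)
  i=2: ✓ (rhs at j=2)
  i=3: ✓ (rhs at j=3)
  i=4: ✓ (rhs at j=4)
  i=5: ✓ (rhs at j=5)
  i=6: ✗ (no rhs in [6,7])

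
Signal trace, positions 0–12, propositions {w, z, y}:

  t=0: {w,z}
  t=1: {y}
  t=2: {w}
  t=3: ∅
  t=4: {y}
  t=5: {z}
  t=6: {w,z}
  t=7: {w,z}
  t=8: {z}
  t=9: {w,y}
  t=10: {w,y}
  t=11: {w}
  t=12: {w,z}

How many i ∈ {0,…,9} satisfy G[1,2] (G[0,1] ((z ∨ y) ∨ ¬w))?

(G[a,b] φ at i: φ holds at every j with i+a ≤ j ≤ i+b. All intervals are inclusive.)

6

Evaluate at each i in [0,9]:
  i=0: ✗ (fails at j=1)
  i=1: ✗ (fails at j=2)
  i=2: ✓ (all of [3,4])
  i=3: ✓ (all of [4,5])
  i=4: ✓ (all of [5,6])
  i=5: ✓ (all of [6,7])
  i=6: ✓ (all of [7,8])
  i=7: ✓ (all of [8,9])
  i=8: ✗ (fails at j=10)
  i=9: ✗ (fails at j=10)
Positions where it holds: {2, 3, 4, 5, 6, 7} → 6.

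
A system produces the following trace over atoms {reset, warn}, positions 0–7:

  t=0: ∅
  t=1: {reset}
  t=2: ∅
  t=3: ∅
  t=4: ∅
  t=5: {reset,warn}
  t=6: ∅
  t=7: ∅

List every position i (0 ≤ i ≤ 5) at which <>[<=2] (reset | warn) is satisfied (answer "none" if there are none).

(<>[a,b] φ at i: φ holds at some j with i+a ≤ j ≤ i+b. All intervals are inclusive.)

Evaluate at each i in [0,5]:
  i=0: ✓ (witness j=1)
  i=1: ✓ (witness j=1)
  i=2: ✗ (none in [2,4])
  i=3: ✓ (witness j=5)
  i=4: ✓ (witness j=5)
  i=5: ✓ (witness j=5)

0, 1, 3, 4, 5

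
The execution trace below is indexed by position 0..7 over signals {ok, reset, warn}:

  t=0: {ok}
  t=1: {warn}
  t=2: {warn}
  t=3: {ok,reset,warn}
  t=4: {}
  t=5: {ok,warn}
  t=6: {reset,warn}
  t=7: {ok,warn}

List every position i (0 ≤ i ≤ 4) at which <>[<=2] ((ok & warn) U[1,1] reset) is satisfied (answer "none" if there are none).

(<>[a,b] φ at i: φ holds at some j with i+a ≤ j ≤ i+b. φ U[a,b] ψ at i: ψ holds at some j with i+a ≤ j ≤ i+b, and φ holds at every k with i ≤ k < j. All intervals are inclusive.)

3, 4

Evaluate at each i in [0,4]:
  i=0: ✗ (none in [0,2])
  i=1: ✗ (none in [1,3])
  i=2: ✗ (none in [2,4])
  i=3: ✓ (witness j=5)
  i=4: ✓ (witness j=5)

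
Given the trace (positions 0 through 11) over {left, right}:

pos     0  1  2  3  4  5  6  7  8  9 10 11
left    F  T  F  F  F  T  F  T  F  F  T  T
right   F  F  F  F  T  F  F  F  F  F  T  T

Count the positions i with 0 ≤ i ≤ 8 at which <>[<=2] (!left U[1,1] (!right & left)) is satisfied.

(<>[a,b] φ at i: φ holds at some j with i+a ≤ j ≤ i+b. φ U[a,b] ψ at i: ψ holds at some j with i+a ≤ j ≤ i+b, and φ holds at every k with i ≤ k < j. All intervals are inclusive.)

Evaluate at each i in [0,8]:
  i=0: ✓ (witness j=0)
  i=1: ✗ (none in [1,3])
  i=2: ✓ (witness j=4)
  i=3: ✓ (witness j=4)
  i=4: ✓ (witness j=4)
  i=5: ✓ (witness j=6)
  i=6: ✓ (witness j=6)
  i=7: ✗ (none in [7,9])
  i=8: ✗ (none in [8,10])
Positions where it holds: {0, 2, 3, 4, 5, 6} → 6.

6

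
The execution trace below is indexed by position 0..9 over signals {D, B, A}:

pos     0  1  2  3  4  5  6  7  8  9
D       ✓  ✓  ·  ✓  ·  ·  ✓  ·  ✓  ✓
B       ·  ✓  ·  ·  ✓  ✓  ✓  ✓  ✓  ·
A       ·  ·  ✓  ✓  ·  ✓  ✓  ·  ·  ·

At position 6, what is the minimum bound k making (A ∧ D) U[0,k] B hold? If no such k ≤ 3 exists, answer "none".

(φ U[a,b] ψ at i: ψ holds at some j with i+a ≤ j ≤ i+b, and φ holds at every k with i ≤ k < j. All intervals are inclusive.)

0

Need earliest j ≥ 6 with B, and (A ∧ D) at every k in [6,j-1].
  j=6: rhs holds (empty prefix). k = 0.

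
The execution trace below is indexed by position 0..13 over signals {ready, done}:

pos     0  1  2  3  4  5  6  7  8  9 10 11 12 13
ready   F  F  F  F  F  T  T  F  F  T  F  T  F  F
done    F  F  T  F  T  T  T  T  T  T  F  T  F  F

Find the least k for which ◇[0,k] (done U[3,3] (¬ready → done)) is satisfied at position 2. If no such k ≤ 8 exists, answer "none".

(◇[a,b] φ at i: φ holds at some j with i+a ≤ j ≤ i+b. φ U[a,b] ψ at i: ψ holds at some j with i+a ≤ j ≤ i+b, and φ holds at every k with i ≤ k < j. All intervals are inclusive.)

Scan j = 2,3,… for (done U[3,3] (¬ready → done)):
  j=2: fails
  j=3: fails
  j=4: holds
First hit at j=4, so smallest k = 4-2 = 2.

2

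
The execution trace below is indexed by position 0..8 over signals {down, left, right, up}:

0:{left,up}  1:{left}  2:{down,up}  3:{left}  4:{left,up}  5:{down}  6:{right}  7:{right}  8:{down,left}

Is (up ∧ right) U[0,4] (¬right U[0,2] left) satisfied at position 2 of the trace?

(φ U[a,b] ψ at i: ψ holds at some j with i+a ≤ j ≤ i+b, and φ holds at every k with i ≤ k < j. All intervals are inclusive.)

Need some j in [2,6] with (¬right U[0,2] left), and (up ∧ right) at every k in [2,j-1].
  j=2: (¬right U[0,2] left) holds; no prefix to check → satisfied.

Holds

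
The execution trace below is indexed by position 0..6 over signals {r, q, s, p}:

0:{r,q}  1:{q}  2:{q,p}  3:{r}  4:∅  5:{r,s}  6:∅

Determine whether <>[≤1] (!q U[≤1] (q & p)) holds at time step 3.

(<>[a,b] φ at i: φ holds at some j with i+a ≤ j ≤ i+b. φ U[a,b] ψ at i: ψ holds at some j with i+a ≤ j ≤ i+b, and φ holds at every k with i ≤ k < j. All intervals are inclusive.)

Check (!q U[≤1] (q & p)) at each j in [3,4]:
  j=3: fails
  j=4: fails
No position in the window satisfies it → formula fails.

No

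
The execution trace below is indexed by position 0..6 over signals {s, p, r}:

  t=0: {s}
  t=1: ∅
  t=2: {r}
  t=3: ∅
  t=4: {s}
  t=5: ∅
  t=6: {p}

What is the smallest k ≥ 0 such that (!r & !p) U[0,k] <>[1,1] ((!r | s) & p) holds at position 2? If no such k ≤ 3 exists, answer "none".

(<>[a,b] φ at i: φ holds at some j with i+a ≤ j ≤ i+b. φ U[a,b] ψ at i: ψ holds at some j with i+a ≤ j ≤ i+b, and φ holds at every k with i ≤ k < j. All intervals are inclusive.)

none

Need earliest j ≥ 2 with <>[1,1] ((!r | s) & p), and (!r & !p) at every k in [2,j-1].
  j=2: rhs fails.
  j=3: rhs fails.
  j=4: rhs fails.
  j=5: rhs holds but lhs fails at k=2.
No witness within the range → none.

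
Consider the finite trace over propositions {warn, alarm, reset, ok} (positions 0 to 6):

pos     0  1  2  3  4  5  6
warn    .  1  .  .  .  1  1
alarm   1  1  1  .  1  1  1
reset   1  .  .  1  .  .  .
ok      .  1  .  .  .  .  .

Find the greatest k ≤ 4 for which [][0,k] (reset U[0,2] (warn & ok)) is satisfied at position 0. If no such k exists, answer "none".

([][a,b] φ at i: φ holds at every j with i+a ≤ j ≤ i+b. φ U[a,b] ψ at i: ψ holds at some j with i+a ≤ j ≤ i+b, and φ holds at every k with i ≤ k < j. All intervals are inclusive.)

1

(reset U[0,2] (warn & ok)) must hold from j=0 onward; find where it first fails.
  j=0: holds
  j=1: holds
  j=2: fails
Holds on [0,1], so largest k = 1.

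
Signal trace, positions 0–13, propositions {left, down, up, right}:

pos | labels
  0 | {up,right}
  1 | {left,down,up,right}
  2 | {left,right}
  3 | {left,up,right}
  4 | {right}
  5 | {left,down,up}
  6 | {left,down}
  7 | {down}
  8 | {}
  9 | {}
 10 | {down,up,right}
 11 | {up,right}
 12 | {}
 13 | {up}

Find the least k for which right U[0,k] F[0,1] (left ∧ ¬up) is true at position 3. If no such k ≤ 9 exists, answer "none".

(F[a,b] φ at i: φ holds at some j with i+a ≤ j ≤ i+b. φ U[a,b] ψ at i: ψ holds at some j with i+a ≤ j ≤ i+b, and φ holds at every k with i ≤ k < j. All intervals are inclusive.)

Need earliest j ≥ 3 with F[0,1] (left ∧ ¬up), and right at every k in [3,j-1].
  j=3: rhs fails.
  j=4: rhs fails.
  j=5: rhs holds; lhs holds on [3,4]. k = 2.

2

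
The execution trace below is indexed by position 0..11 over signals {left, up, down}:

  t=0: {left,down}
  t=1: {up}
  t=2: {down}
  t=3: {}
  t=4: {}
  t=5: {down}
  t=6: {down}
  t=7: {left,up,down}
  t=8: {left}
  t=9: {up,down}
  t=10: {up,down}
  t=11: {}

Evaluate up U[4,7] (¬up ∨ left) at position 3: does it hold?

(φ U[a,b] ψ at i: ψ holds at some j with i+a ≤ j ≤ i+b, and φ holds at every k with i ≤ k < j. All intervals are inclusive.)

False

Need some j in [7,10] with (¬up ∨ left), and up at every k in [3,j-1].
  j=7: (¬up ∨ left) holds, but up fails at k=3 → not this j.
  j=8: (¬up ∨ left) holds, but up fails at k=3 → not this j.
  j=9: (¬up ∨ left) false.
  j=10: (¬up ∨ left) false.
No j in the window works → until fails.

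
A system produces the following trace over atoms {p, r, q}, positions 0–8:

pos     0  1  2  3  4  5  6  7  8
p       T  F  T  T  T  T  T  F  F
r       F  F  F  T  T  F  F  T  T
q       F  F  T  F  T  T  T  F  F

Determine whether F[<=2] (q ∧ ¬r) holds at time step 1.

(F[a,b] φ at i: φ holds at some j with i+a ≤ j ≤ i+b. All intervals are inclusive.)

Check (q ∧ ¬r) at each j in [1,3]:
  j=1: false
  j=2: true
  j=3: false
Found at j=2 → formula holds.

Yes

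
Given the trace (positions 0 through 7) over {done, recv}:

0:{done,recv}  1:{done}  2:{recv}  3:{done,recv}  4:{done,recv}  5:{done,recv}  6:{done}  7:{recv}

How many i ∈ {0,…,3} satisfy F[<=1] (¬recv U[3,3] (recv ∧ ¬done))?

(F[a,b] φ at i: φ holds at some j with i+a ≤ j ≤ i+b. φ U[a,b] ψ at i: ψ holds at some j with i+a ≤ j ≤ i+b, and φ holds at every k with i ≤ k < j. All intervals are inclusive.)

0

Evaluate at each i in [0,3]:
  i=0: ✗ (none in [0,1])
  i=1: ✗ (none in [1,2])
  i=2: ✗ (none in [2,3])
  i=3: ✗ (none in [3,4])
Positions where it holds: {} → 0.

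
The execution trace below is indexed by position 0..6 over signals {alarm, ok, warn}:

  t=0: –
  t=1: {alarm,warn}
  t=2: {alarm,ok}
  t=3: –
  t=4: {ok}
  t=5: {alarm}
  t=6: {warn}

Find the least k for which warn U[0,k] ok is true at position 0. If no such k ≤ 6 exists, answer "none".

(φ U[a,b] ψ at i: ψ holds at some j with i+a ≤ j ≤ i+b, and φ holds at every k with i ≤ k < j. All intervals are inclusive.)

Need earliest j ≥ 0 with ok, and warn at every k in [0,j-1].
  j=0: rhs fails.
  j=1: rhs fails.
  j=2: rhs holds but lhs fails at k=0.
  j=3: rhs fails.
  j=4: rhs holds but lhs fails at k=0.
  j=5: rhs fails.
  j=6: rhs fails.
No witness within the range → none.

none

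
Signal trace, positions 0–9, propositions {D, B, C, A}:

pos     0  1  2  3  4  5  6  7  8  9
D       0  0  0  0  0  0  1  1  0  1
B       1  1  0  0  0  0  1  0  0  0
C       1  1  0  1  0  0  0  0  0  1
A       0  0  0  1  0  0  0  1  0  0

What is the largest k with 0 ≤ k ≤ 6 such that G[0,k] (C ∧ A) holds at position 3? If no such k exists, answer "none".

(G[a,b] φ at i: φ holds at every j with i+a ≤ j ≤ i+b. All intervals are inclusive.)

(C ∧ A) must hold from j=3 onward; find where it first fails.
  j=3: holds
  j=4: fails
Holds on [3,3], so largest k = 0.

0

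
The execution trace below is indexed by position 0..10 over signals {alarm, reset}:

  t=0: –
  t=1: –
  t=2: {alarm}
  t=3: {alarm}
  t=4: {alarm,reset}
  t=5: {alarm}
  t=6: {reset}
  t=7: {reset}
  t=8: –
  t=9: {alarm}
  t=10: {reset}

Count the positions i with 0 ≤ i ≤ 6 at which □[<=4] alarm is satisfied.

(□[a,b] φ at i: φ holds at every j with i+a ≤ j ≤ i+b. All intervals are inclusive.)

0

Evaluate at each i in [0,6]:
  i=0: ✗ (fails at j=0)
  i=1: ✗ (fails at j=1)
  i=2: ✗ (fails at j=6)
  i=3: ✗ (fails at j=6)
  i=4: ✗ (fails at j=6)
  i=5: ✗ (fails at j=6)
  i=6: ✗ (fails at j=6)
Positions where it holds: {} → 0.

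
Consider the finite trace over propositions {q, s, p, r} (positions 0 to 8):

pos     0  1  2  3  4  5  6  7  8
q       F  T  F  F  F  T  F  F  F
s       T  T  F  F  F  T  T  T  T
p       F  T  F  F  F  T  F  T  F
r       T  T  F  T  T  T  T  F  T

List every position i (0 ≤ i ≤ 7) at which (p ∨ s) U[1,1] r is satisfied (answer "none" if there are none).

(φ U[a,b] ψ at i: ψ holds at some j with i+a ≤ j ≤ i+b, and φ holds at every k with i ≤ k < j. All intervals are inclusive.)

Evaluate at each i in [0,7]:
  i=0: ✓ (rhs at j=1; lhs holds on [0,0])
  i=1: ✗ (no rhs in [2,2])
  i=2: ✗ (lhs fails at k=2 before rhs at j=3)
  i=3: ✗ (lhs fails at k=3 before rhs at j=4)
  i=4: ✗ (lhs fails at k=4 before rhs at j=5)
  i=5: ✓ (rhs at j=6; lhs holds on [5,5])
  i=6: ✗ (no rhs in [7,7])
  i=7: ✓ (rhs at j=8; lhs holds on [7,7])

0, 5, 7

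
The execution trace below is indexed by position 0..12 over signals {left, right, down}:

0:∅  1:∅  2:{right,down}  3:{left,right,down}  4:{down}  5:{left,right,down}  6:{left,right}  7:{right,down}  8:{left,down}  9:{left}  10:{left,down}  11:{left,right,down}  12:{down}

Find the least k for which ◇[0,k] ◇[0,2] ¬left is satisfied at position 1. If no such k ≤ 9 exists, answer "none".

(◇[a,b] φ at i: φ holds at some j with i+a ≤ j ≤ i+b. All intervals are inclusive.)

0

Scan j = 1,2,… for ◇[0,2] ¬left:
  j=1: holds
First hit at j=1, so smallest k = 1-1 = 0.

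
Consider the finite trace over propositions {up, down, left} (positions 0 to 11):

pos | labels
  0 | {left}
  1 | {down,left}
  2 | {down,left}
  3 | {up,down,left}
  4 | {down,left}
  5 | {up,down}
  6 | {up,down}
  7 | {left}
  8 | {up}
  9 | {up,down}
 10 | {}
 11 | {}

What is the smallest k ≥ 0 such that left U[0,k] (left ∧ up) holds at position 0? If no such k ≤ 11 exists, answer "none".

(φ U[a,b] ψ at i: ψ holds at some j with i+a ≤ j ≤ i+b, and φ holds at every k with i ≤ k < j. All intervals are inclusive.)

Need earliest j ≥ 0 with (left ∧ up), and left at every k in [0,j-1].
  j=0: rhs fails.
  j=1: rhs fails.
  j=2: rhs fails.
  j=3: rhs holds; lhs holds on [0,2]. k = 3.

3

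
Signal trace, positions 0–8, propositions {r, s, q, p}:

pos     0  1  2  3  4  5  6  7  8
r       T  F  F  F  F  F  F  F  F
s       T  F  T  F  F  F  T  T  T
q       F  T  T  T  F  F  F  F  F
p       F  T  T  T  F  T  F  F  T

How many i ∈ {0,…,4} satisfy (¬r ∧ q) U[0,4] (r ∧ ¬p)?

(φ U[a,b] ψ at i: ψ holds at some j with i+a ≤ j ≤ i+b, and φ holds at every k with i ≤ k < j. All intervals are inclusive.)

Evaluate at each i in [0,4]:
  i=0: ✓ (rhs at j=0)
  i=1: ✗ (no rhs in [1,5])
  i=2: ✗ (no rhs in [2,6])
  i=3: ✗ (no rhs in [3,7])
  i=4: ✗ (no rhs in [4,8])
Positions where it holds: {0} → 1.

1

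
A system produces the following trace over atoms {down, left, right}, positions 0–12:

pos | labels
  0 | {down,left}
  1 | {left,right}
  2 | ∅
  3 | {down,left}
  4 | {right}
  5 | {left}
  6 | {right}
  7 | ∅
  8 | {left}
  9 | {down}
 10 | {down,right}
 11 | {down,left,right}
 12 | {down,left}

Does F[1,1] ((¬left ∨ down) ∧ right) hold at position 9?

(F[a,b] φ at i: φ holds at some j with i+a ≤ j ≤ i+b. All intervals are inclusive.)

Holds

Check ((¬left ∨ down) ∧ right) at each j in [10,10]:
  j=10: true
Found at j=10 → formula holds.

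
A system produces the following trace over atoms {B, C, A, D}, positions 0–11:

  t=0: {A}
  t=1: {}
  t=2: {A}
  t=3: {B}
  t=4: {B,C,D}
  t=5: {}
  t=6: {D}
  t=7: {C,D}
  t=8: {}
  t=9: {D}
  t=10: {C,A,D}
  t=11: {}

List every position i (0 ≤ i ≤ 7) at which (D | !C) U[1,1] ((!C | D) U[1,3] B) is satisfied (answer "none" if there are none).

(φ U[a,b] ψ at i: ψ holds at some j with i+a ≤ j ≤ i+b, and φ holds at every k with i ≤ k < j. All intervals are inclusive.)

Evaluate at each i in [0,7]:
  i=0: ✓ (rhs at j=1; lhs holds on [0,0])
  i=1: ✓ (rhs at j=2; lhs holds on [1,1])
  i=2: ✓ (rhs at j=3; lhs holds on [2,2])
  i=3: ✗ (no rhs in [4,4])
  i=4: ✗ (no rhs in [5,5])
  i=5: ✗ (no rhs in [6,6])
  i=6: ✗ (no rhs in [7,7])
  i=7: ✗ (no rhs in [8,8])

0, 1, 2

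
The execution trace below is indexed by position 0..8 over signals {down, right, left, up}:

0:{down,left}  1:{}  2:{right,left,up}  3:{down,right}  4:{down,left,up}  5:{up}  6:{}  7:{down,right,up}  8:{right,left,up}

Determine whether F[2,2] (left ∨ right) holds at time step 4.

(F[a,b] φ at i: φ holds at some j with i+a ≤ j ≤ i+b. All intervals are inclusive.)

No

Check (left ∨ right) at each j in [6,6]:
  j=6: false
No position in the window satisfies it → formula fails.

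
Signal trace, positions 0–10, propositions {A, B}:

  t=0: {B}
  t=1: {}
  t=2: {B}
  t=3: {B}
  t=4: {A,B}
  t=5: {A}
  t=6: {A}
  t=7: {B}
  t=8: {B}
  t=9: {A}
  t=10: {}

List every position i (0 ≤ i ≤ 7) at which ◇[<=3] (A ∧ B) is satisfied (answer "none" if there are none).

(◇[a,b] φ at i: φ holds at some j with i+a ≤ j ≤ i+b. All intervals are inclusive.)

1, 2, 3, 4

Evaluate at each i in [0,7]:
  i=0: ✗ (none in [0,3])
  i=1: ✓ (witness j=4)
  i=2: ✓ (witness j=4)
  i=3: ✓ (witness j=4)
  i=4: ✓ (witness j=4)
  i=5: ✗ (none in [5,8])
  i=6: ✗ (none in [6,9])
  i=7: ✗ (none in [7,10])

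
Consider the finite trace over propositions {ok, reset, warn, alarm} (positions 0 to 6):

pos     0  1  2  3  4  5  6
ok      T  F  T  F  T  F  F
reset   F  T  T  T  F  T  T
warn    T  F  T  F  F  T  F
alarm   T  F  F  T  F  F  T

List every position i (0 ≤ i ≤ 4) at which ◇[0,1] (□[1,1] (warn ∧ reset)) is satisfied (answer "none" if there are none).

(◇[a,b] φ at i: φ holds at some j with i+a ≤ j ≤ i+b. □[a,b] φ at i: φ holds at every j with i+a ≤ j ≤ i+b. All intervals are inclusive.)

Evaluate at each i in [0,4]:
  i=0: ✓ (witness j=1)
  i=1: ✓ (witness j=1)
  i=2: ✗ (none in [2,3])
  i=3: ✓ (witness j=4)
  i=4: ✓ (witness j=4)

0, 1, 3, 4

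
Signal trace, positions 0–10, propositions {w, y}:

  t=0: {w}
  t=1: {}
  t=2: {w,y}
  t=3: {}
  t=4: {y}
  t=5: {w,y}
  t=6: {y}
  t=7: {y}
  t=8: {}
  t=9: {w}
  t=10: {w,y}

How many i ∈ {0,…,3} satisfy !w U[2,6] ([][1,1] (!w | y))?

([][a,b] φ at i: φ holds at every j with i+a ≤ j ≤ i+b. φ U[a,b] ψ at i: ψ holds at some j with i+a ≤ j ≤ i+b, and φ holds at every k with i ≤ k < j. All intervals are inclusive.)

1

Evaluate at each i in [0,3]:
  i=0: ✗ (lhs fails at k=0 before rhs at j=2)
  i=1: ✗ (lhs fails at k=2 before rhs at j=3)
  i=2: ✗ (lhs fails at k=2 before rhs at j=4)
  i=3: ✓ (rhs at j=5; lhs holds on [3,4])
Positions where it holds: {3} → 1.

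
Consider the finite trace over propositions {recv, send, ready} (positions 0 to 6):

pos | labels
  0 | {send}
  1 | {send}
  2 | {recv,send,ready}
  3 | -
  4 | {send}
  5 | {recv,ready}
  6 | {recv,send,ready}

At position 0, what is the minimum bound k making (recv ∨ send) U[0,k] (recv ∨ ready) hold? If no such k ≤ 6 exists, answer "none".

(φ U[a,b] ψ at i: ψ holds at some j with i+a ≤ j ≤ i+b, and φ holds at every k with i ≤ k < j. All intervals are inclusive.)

Need earliest j ≥ 0 with (recv ∨ ready), and (recv ∨ send) at every k in [0,j-1].
  j=0: rhs fails.
  j=1: rhs fails.
  j=2: rhs holds; lhs holds on [0,1]. k = 2.

2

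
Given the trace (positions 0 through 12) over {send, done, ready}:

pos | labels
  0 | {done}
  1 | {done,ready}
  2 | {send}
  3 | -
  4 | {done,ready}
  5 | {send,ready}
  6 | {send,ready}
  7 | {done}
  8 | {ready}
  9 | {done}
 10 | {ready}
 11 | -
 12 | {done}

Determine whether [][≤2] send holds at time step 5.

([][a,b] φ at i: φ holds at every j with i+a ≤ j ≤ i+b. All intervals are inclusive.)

Check send at every j in [5,7]:
  j=5: true
  j=6: true
  j=7: false
Fails at j=7 → formula fails.

Does not hold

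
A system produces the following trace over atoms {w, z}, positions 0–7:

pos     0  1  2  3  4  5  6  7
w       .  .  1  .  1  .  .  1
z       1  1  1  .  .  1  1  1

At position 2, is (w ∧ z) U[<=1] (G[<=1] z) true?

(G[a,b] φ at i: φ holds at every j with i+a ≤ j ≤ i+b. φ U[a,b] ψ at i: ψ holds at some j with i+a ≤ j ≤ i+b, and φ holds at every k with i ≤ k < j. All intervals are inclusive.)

Does not hold

Need some j in [2,3] with G[<=1] z, and (w ∧ z) at every k in [2,j-1].
  j=2: G[<=1] z — fails at 3.
  j=3: G[<=1] z — fails at 3.
No j in the window works → until fails.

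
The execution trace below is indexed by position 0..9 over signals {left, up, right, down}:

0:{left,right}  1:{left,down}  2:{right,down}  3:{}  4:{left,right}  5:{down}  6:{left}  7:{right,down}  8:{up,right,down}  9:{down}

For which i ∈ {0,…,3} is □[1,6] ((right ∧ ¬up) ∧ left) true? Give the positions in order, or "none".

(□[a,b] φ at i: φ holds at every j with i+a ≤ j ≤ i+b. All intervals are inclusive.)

Evaluate at each i in [0,3]:
  i=0: ✗ (fails at j=1)
  i=1: ✗ (fails at j=2)
  i=2: ✗ (fails at j=3)
  i=3: ✗ (fails at j=5)

none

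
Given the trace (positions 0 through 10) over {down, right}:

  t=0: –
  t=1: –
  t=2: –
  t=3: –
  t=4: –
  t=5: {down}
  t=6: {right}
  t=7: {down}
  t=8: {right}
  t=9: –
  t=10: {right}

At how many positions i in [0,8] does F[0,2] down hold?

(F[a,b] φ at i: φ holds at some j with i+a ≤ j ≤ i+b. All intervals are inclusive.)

5

Evaluate at each i in [0,8]:
  i=0: ✗ (none in [0,2])
  i=1: ✗ (none in [1,3])
  i=2: ✗ (none in [2,4])
  i=3: ✓ (witness j=5)
  i=4: ✓ (witness j=5)
  i=5: ✓ (witness j=5)
  i=6: ✓ (witness j=7)
  i=7: ✓ (witness j=7)
  i=8: ✗ (none in [8,10])
Positions where it holds: {3, 4, 5, 6, 7} → 5.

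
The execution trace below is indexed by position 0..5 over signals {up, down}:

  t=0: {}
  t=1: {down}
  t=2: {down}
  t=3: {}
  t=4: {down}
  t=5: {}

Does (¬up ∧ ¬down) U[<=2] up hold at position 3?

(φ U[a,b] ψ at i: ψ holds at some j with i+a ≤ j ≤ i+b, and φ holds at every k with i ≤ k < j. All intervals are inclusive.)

Need some j in [3,5] with up, and (¬up ∧ ¬down) at every k in [3,j-1].
  j=3: up false.
  j=4: up false.
  j=5: up false.
No j in the window works → until fails.

No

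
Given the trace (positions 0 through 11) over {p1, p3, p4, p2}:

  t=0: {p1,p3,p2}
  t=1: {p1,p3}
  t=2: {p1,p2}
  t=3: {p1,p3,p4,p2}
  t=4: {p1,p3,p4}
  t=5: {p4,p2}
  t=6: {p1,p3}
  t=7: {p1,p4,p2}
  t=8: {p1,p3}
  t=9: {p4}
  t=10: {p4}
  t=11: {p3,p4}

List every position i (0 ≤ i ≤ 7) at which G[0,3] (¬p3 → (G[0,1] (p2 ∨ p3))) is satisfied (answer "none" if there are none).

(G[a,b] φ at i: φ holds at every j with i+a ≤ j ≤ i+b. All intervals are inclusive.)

0, 1, 2, 3, 4, 5

Evaluate at each i in [0,7]:
  i=0: ✓ (all of [0,3])
  i=1: ✓ (all of [1,4])
  i=2: ✓ (all of [2,5])
  i=3: ✓ (all of [3,6])
  i=4: ✓ (all of [4,7])
  i=5: ✓ (all of [5,8])
  i=6: ✗ (fails at j=9)
  i=7: ✗ (fails at j=9)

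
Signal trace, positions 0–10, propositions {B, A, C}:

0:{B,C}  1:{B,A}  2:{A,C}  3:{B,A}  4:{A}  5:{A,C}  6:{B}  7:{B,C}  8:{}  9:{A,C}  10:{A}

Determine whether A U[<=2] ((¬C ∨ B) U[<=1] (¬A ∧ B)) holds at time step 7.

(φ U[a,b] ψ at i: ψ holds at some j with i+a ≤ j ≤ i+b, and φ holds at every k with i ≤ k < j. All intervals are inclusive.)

Holds

Need some j in [7,9] with ((¬C ∨ B) U[<=1] (¬A ∧ B)), and A at every k in [7,j-1].
  j=7: ((¬C ∨ B) U[<=1] (¬A ∧ B)) holds; no prefix to check → satisfied.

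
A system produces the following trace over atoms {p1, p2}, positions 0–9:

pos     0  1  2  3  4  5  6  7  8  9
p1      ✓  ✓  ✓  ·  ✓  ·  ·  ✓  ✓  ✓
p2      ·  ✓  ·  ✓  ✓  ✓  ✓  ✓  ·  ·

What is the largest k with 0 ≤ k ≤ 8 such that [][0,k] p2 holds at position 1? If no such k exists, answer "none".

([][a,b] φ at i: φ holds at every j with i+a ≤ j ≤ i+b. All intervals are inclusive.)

p2 must hold from j=1 onward; find where it first fails.
  j=1: holds
  j=2: fails
Holds on [1,1], so largest k = 0.

0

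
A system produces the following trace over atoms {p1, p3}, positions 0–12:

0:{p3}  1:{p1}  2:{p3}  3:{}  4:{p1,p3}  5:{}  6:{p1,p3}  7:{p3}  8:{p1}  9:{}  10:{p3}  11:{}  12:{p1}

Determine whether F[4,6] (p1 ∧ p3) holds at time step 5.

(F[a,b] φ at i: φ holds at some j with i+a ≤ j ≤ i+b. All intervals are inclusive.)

Check (p1 ∧ p3) at each j in [9,11]:
  j=9: false
  j=10: false
  j=11: false
No position in the window satisfies it → formula fails.

Does not hold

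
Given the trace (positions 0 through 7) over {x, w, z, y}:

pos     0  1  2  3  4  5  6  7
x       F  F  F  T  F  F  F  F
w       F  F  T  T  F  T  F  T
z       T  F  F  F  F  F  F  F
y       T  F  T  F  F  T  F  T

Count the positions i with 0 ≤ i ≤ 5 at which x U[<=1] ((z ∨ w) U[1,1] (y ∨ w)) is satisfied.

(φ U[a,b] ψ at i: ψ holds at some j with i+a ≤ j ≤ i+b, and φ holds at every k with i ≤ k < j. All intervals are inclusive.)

Evaluate at each i in [0,5]:
  i=0: ✗ (no rhs in [0,1])
  i=1: ✗ (lhs fails at k=1 before rhs at j=2)
  i=2: ✓ (rhs at j=2)
  i=3: ✗ (no rhs in [3,4])
  i=4: ✗ (no rhs in [4,5])
  i=5: ✗ (no rhs in [5,6])
Positions where it holds: {2} → 1.

1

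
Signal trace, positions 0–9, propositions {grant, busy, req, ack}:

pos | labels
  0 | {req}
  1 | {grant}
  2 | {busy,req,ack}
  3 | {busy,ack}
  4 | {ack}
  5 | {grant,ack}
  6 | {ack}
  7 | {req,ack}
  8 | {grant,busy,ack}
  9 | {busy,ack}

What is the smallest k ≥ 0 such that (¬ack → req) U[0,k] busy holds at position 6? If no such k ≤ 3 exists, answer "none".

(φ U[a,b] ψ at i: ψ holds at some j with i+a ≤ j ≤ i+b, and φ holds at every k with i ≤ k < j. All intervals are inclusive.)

Need earliest j ≥ 6 with busy, and (¬ack → req) at every k in [6,j-1].
  j=6: rhs fails.
  j=7: rhs fails.
  j=8: rhs holds; lhs holds on [6,7]. k = 2.

2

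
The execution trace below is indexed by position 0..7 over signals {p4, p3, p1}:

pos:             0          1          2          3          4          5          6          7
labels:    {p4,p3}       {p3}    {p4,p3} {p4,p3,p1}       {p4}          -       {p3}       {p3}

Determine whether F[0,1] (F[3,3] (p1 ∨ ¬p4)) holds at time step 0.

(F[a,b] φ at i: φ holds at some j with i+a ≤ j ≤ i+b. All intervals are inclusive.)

Check F[3,3] (p1 ∨ ¬p4) at each j in [0,1]:
  j=0: holds (witness at 3)
  j=1: fails (none in [4,4])
Found at j=0 → formula holds.

Yes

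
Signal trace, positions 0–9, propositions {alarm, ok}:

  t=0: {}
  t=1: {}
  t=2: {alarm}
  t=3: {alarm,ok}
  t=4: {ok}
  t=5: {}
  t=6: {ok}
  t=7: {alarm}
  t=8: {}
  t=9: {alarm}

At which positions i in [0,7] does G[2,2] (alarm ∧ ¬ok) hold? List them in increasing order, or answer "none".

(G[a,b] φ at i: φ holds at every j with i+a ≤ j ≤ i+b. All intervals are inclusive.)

Evaluate at each i in [0,7]:
  i=0: ✓ (all of [2,2])
  i=1: ✗ (fails at j=3)
  i=2: ✗ (fails at j=4)
  i=3: ✗ (fails at j=5)
  i=4: ✗ (fails at j=6)
  i=5: ✓ (all of [7,7])
  i=6: ✗ (fails at j=8)
  i=7: ✓ (all of [9,9])

0, 5, 7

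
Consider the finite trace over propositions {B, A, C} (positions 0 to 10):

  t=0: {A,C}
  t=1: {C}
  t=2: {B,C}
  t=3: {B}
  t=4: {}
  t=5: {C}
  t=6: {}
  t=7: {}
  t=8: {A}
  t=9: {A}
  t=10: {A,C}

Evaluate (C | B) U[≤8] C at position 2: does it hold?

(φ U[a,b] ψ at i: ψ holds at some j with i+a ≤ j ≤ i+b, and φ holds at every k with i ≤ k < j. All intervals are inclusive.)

Need some j in [2,10] with C, and (C | B) at every k in [2,j-1].
  j=2: C holds; no prefix to check → satisfied.

True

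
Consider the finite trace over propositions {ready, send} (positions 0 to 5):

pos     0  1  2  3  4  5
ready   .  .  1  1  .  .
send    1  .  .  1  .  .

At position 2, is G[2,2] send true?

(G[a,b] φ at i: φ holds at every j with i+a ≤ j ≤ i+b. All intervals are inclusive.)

Check send at every j in [4,4]:
  j=4: false
Fails at j=4 → formula fails.

No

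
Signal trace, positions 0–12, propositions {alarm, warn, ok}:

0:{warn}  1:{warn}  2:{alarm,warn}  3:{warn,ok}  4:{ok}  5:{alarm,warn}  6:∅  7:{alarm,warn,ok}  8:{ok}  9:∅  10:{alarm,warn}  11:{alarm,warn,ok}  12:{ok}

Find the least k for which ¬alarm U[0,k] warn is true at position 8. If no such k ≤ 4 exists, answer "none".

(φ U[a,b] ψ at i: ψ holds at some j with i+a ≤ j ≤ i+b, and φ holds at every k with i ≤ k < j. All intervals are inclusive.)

2

Need earliest j ≥ 8 with warn, and ¬alarm at every k in [8,j-1].
  j=8: rhs fails.
  j=9: rhs fails.
  j=10: rhs holds; lhs holds on [8,9]. k = 2.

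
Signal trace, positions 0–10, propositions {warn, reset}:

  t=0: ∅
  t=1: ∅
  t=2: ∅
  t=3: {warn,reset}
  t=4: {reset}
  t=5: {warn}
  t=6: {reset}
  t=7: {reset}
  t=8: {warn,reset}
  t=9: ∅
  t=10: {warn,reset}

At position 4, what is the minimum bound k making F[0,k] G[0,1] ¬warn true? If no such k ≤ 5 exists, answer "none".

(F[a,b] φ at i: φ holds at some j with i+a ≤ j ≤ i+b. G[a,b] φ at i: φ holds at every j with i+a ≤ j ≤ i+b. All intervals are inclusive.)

2

Scan j = 4,5,… for G[0,1] ¬warn:
  j=4: fails
  j=5: fails
  j=6: holds
First hit at j=6, so smallest k = 6-4 = 2.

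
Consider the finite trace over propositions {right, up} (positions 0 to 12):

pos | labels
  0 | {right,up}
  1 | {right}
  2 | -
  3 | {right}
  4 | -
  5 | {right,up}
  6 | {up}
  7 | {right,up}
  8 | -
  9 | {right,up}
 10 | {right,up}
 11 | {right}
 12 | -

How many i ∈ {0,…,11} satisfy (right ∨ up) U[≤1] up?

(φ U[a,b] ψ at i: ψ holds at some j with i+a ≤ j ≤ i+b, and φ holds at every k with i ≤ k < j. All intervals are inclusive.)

Evaluate at each i in [0,11]:
  i=0: ✓ (rhs at j=0)
  i=1: ✗ (no rhs in [1,2])
  i=2: ✗ (no rhs in [2,3])
  i=3: ✗ (no rhs in [3,4])
  i=4: ✗ (lhs fails at k=4 before rhs at j=5)
  i=5: ✓ (rhs at j=5)
  i=6: ✓ (rhs at j=6)
  i=7: ✓ (rhs at j=7)
  i=8: ✗ (lhs fails at k=8 before rhs at j=9)
  i=9: ✓ (rhs at j=9)
  i=10: ✓ (rhs at j=10)
  i=11: ✗ (no rhs in [11,12])
Positions where it holds: {0, 5, 6, 7, 9, 10} → 6.

6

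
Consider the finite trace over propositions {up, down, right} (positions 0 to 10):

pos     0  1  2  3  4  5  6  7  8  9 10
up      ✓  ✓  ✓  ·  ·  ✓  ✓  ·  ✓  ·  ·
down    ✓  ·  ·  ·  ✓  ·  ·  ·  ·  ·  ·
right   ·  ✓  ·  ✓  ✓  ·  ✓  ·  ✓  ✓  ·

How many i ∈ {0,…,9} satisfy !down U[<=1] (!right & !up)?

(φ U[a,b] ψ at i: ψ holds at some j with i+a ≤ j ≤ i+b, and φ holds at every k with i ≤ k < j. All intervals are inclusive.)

Evaluate at each i in [0,9]:
  i=0: ✗ (no rhs in [0,1])
  i=1: ✗ (no rhs in [1,2])
  i=2: ✗ (no rhs in [2,3])
  i=3: ✗ (no rhs in [3,4])
  i=4: ✗ (no rhs in [4,5])
  i=5: ✗ (no rhs in [5,6])
  i=6: ✓ (rhs at j=7; lhs holds on [6,6])
  i=7: ✓ (rhs at j=7)
  i=8: ✗ (no rhs in [8,9])
  i=9: ✓ (rhs at j=10; lhs holds on [9,9])
Positions where it holds: {6, 7, 9} → 3.

3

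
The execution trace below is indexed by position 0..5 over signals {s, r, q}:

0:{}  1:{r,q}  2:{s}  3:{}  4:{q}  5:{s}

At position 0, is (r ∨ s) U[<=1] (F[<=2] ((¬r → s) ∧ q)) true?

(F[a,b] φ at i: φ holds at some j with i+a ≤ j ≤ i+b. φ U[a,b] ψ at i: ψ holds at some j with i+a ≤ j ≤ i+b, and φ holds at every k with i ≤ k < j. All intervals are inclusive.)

Need some j in [0,1] with F[<=2] ((¬r → s) ∧ q), and (r ∨ s) at every k in [0,j-1].
  j=0: F[<=2] ((¬r → s) ∧ q) holds; no prefix to check → satisfied.

Yes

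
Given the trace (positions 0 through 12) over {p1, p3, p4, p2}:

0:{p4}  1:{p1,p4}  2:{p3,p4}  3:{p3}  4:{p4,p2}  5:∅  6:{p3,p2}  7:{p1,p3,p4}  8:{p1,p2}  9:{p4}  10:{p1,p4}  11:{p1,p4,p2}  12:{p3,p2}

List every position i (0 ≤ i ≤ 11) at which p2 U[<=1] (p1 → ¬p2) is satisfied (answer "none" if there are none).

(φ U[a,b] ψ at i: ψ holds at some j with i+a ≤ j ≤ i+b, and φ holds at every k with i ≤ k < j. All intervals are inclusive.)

0, 1, 2, 3, 4, 5, 6, 7, 8, 9, 10, 11

Evaluate at each i in [0,11]:
  i=0: ✓ (rhs at j=0)
  i=1: ✓ (rhs at j=1)
  i=2: ✓ (rhs at j=2)
  i=3: ✓ (rhs at j=3)
  i=4: ✓ (rhs at j=4)
  i=5: ✓ (rhs at j=5)
  i=6: ✓ (rhs at j=6)
  i=7: ✓ (rhs at j=7)
  i=8: ✓ (rhs at j=9; lhs holds on [8,8])
  i=9: ✓ (rhs at j=9)
  i=10: ✓ (rhs at j=10)
  i=11: ✓ (rhs at j=12; lhs holds on [11,11])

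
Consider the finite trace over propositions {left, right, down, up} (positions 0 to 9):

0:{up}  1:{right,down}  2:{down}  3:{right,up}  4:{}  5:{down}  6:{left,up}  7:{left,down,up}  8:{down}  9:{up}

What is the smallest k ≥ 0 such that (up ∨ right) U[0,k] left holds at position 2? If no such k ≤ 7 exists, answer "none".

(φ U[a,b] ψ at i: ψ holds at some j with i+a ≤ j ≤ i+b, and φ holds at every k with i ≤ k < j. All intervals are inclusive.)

Need earliest j ≥ 2 with left, and (up ∨ right) at every k in [2,j-1].
  j=2: rhs fails.
  j=3: rhs fails.
  j=4: rhs fails.
  j=5: rhs fails.
  j=6: rhs holds but lhs fails at k=2.
  j=7: rhs holds but lhs fails at k=2.
  j=8: rhs fails.
  j=9: rhs fails.
No witness within the range → none.

none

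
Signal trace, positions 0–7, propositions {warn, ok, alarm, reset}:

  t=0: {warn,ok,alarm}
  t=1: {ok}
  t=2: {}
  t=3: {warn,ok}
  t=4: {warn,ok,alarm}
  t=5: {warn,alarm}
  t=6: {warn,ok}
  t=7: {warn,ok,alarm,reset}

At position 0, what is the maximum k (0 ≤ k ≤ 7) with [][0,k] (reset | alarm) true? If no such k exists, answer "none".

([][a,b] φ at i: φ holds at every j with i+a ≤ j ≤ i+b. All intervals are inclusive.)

0

(reset | alarm) must hold from j=0 onward; find where it first fails.
  j=0: holds
  j=1: fails
Holds on [0,0], so largest k = 0.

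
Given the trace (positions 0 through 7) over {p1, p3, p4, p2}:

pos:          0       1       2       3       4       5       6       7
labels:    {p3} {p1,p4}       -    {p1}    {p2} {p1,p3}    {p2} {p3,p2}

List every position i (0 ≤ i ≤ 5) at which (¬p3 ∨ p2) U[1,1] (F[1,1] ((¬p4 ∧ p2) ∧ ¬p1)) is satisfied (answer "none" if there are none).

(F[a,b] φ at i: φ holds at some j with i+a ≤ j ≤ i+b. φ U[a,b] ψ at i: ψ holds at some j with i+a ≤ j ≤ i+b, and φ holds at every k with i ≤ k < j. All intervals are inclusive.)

Evaluate at each i in [0,5]:
  i=0: ✗ (no rhs in [1,1])
  i=1: ✗ (no rhs in [2,2])
  i=2: ✓ (rhs at j=3; lhs holds on [2,2])
  i=3: ✗ (no rhs in [4,4])
  i=4: ✓ (rhs at j=5; lhs holds on [4,4])
  i=5: ✗ (lhs fails at k=5 before rhs at j=6)

2, 4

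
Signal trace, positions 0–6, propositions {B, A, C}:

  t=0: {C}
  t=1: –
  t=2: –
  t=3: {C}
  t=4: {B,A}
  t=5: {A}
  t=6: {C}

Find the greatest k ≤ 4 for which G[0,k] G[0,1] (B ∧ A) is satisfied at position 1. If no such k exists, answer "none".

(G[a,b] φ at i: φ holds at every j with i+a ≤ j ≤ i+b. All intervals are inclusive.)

none

G[0,1] (B ∧ A) must hold from j=1 onward; find where it first fails.
  j=1: fails → no k works.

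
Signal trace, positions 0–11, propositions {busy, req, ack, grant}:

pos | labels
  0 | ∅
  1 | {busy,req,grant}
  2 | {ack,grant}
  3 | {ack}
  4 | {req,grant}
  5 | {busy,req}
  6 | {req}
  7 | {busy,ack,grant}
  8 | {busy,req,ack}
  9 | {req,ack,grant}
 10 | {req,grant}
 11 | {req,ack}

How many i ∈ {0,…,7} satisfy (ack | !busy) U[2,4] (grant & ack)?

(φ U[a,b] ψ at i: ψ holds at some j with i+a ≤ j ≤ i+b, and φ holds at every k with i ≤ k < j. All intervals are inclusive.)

2

Evaluate at each i in [0,7]:
  i=0: ✗ (lhs fails at k=1 before rhs at j=2)
  i=1: ✗ (no rhs in [3,5])
  i=2: ✗ (no rhs in [4,6])
  i=3: ✗ (lhs fails at k=5 before rhs at j=7)
  i=4: ✗ (lhs fails at k=5 before rhs at j=7)
  i=5: ✗ (lhs fails at k=5 before rhs at j=7)
  i=6: ✓ (rhs at j=9; lhs holds on [6,8])
  i=7: ✓ (rhs at j=9; lhs holds on [7,8])
Positions where it holds: {6, 7} → 2.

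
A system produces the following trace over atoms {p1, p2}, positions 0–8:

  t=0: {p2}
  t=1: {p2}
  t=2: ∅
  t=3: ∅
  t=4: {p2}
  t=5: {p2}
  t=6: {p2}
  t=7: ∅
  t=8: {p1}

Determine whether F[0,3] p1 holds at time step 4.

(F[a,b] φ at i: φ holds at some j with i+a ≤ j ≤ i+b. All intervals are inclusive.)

False

Check p1 at each j in [4,7]:
  j=4: false
  j=5: false
  j=6: false
  j=7: false
No position in the window satisfies it → formula fails.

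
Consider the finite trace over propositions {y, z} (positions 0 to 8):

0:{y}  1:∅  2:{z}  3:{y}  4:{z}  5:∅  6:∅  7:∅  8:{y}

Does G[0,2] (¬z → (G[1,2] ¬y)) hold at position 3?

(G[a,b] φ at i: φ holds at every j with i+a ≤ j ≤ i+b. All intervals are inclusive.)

Holds

Check (¬z → (G[1,2] ¬y)) at every j in [3,5]:
  j=3: antecedent true; consequent holds on [4,5] → ✓
  j=4: antecedent false → ✓
  j=5: antecedent true; consequent holds on [6,7] → ✓
All positions satisfy it → formula holds.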